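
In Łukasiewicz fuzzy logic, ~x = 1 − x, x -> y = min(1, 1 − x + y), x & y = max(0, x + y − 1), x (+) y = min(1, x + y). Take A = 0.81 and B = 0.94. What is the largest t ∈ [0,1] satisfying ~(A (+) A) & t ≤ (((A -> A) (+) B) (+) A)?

A (+) A = min(1, 0.81 + 0.81) = min(1, 1.62) = 1.00
~(A (+) A) = 1 − 1.00 = 0.00
So the left factor is ~(A (+) A) = 0.00.
A -> A = min(1, 1 − 0.81 + 0.81) = min(1, 1.00) = 1.00
(A -> A) (+) B = min(1, 1.00 + 0.94) = min(1, 1.94) = 1.00
((A -> A) (+) B) (+) A = min(1, 1.00 + 0.81) = min(1, 1.81) = 1.00
So the right-hand bound is ((A -> A) (+) B) (+) A = 1.00.
The residuum of the Łukasiewicz t-norm gives the supremum: min(1, 1 − 0.00 + 1.00).
1 − 0.00 + 1.00 = 2.00, so t = min(1, 2.00) = 1.00.
Check: 0.00 & 1.00 = max(0, 0.00) = 0.00 ≤ 1.00.

1.00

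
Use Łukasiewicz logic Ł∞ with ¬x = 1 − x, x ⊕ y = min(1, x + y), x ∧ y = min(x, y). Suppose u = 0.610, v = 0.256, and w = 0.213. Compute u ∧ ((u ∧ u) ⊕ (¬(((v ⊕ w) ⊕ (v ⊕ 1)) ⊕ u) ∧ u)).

u ∧ u = min(0.610, 0.610) = 0.610
v ⊕ w = min(1, 0.256 + 0.213) = min(1, 0.469) = 0.469
v ⊕ 1 = min(1, 0.256 + 1.000) = min(1, 1.256) = 1.000
(v ⊕ w) ⊕ (v ⊕ 1) = min(1, 0.469 + 1.000) = min(1, 1.469) = 1.000
((v ⊕ w) ⊕ (v ⊕ 1)) ⊕ u = min(1, 1.000 + 0.610) = min(1, 1.610) = 1.000
¬(((v ⊕ w) ⊕ (v ⊕ 1)) ⊕ u) = 1 − 1.000 = 0.000
¬(((v ⊕ w) ⊕ (v ⊕ 1)) ⊕ u) ∧ u = min(0.000, 0.610) = 0.000
(u ∧ u) ⊕ (¬(((v ⊕ w) ⊕ (v ⊕ 1)) ⊕ u) ∧ u) = min(1, 0.610 + 0.000) = min(1, 0.610) = 0.610
u ∧ ((u ∧ u) ⊕ (¬(((v ⊕ w) ⊕ (v ⊕ 1)) ⊕ u) ∧ u)) = min(0.610, 0.610) = 0.610

0.610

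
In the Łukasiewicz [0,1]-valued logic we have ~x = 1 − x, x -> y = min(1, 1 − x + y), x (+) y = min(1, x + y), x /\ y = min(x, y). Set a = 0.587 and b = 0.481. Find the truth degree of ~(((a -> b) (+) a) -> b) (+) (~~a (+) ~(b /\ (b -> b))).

a -> b = min(1, 1 − 0.587 + 0.481) = min(1, 0.894) = 0.894
(a -> b) (+) a = min(1, 0.894 + 0.587) = min(1, 1.481) = 1.000
((a -> b) (+) a) -> b = min(1, 1 − 1.000 + 0.481) = min(1, 0.481) = 0.481
~(((a -> b) (+) a) -> b) = 1 − 0.481 = 0.519
~a = 1 − 0.587 = 0.413
~~a = 1 − 0.413 = 0.587
b -> b = min(1, 1 − 0.481 + 0.481) = min(1, 1.000) = 1.000
b /\ (b -> b) = min(0.481, 1.000) = 0.481
~(b /\ (b -> b)) = 1 − 0.481 = 0.519
~~a (+) ~(b /\ (b -> b)) = min(1, 0.587 + 0.519) = min(1, 1.106) = 1.000
~(((a -> b) (+) a) -> b) (+) (~~a (+) ~(b /\ (b -> b))) = min(1, 0.519 + 1.000) = min(1, 1.519) = 1.000

1.000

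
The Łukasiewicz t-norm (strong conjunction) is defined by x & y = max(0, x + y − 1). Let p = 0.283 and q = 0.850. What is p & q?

p & q = max(0, 0.283 + 0.850 − 1) = max(0, 0.133) = 0.133
For comparison, the Gödel (minimum) t-norm min(x, y) would give 0.283.

0.133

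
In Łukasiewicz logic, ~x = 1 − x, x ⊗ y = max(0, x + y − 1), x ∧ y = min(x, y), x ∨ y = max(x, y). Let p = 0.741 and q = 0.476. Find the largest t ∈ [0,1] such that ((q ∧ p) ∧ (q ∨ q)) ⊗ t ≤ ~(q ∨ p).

q ∧ p = min(0.476, 0.741) = 0.476
q ∨ q = max(0.476, 0.476) = 0.476
(q ∧ p) ∧ (q ∨ q) = min(0.476, 0.476) = 0.476
So the left factor is (q ∧ p) ∧ (q ∨ q) = 0.476.
q ∨ p = max(0.476, 0.741) = 0.741
~(q ∨ p) = 1 − 0.741 = 0.259
So the right-hand bound is ~(q ∨ p) = 0.259.
The residuum of the Łukasiewicz t-norm gives the supremum: min(1, 1 − 0.476 + 0.259).
1 − 0.476 + 0.259 = 0.783, so t = min(1, 0.783) = 0.783.
Check: 0.476 ⊗ 0.783 = max(0, 0.259) = 0.259 ≤ 0.259.

0.783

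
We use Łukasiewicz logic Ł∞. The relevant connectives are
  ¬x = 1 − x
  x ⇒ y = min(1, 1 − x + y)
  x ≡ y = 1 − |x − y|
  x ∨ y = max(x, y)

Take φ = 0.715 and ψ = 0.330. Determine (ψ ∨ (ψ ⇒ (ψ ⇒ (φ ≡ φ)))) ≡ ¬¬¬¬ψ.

φ ≡ φ = 1 − |0.715 − 0.715| = 1 − 0.000 = 1.000
ψ ⇒ (φ ≡ φ) = min(1, 1 − 0.330 + 1.000) = min(1, 1.670) = 1.000
ψ ⇒ (ψ ⇒ (φ ≡ φ)) = min(1, 1 − 0.330 + 1.000) = min(1, 1.670) = 1.000
ψ ∨ (ψ ⇒ (ψ ⇒ (φ ≡ φ))) = max(0.330, 1.000) = 1.000
¬ψ = 1 − 0.330 = 0.670
¬¬ψ = 1 − 0.670 = 0.330
¬¬¬ψ = 1 − 0.330 = 0.670
¬¬¬¬ψ = 1 − 0.670 = 0.330
(ψ ∨ (ψ ⇒ (ψ ⇒ (φ ≡ φ)))) ≡ ¬¬¬¬ψ = 1 − |1.000 − 0.330| = 1 − 0.670 = 0.330

0.330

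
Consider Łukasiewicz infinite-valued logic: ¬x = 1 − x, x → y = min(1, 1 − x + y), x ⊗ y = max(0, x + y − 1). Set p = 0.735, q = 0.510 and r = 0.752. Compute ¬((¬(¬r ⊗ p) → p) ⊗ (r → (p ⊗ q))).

0.772

¬r = 1 − 0.752 = 0.248
¬r ⊗ p = max(0, 0.248 + 0.735 − 1) = max(0, -0.017) = 0.000
¬(¬r ⊗ p) = 1 − 0.000 = 1.000
¬(¬r ⊗ p) → p = min(1, 1 − 1.000 + 0.735) = min(1, 0.735) = 0.735
p ⊗ q = max(0, 0.735 + 0.510 − 1) = max(0, 0.245) = 0.245
r → (p ⊗ q) = min(1, 1 − 0.752 + 0.245) = min(1, 0.493) = 0.493
(¬(¬r ⊗ p) → p) ⊗ (r → (p ⊗ q)) = max(0, 0.735 + 0.493 − 1) = max(0, 0.228) = 0.228
¬((¬(¬r ⊗ p) → p) ⊗ (r → (p ⊗ q))) = 1 − 0.228 = 0.772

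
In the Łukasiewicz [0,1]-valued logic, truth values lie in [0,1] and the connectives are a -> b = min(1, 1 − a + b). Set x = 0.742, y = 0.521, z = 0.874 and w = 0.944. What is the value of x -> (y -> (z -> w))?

1.000

z -> w = min(1, 1 − 0.874 + 0.944) = min(1, 1.070) = 1.000
y -> (z -> w) = min(1, 1 − 0.521 + 1.000) = min(1, 1.479) = 1.000
x -> (y -> (z -> w)) = min(1, 1 − 0.742 + 1.000) = min(1, 1.258) = 1.000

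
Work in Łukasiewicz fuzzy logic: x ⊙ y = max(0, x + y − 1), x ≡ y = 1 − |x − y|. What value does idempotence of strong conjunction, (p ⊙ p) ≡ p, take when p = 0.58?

0.58

p ⊙ p = max(0, 0.58 + 0.58 − 1) = max(0, 0.16) = 0.16
(p ⊙ p) ≡ p = 1 − |0.16 − 0.58| = 1 − 0.42 = 0.58
(The value 0.58 < 1 shows this instance is not satisfied; fails in Ł∞ since a ⊗ a = max(0, 2a−1) ≠ a in general.)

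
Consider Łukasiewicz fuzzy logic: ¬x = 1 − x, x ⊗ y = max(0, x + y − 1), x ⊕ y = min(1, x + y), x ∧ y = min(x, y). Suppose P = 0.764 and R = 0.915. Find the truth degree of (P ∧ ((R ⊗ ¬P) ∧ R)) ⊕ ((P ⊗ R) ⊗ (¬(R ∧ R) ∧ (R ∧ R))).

¬P = 1 − 0.764 = 0.236
R ⊗ ¬P = max(0, 0.915 + 0.236 − 1) = max(0, 0.151) = 0.151
(R ⊗ ¬P) ∧ R = min(0.151, 0.915) = 0.151
P ∧ ((R ⊗ ¬P) ∧ R) = min(0.764, 0.151) = 0.151
P ⊗ R = max(0, 0.764 + 0.915 − 1) = max(0, 0.679) = 0.679
R ∧ R = min(0.915, 0.915) = 0.915
¬(R ∧ R) = 1 − 0.915 = 0.085
¬(R ∧ R) ∧ (R ∧ R) = min(0.085, 0.915) = 0.085
(P ⊗ R) ⊗ (¬(R ∧ R) ∧ (R ∧ R)) = max(0, 0.679 + 0.085 − 1) = max(0, -0.236) = 0.000
(P ∧ ((R ⊗ ¬P) ∧ R)) ⊕ ((P ⊗ R) ⊗ (¬(R ∧ R) ∧ (R ∧ R))) = min(1, 0.151 + 0.000) = min(1, 0.151) = 0.151

0.151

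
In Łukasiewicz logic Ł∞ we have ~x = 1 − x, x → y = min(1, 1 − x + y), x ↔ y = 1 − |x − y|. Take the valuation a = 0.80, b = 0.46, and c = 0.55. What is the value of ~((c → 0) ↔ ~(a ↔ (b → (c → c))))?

0.25

c → 0 = min(1, 1 − 0.55 + 0.00) = min(1, 0.45) = 0.45
c → c = min(1, 1 − 0.55 + 0.55) = min(1, 1.00) = 1.00
b → (c → c) = min(1, 1 − 0.46 + 1.00) = min(1, 1.54) = 1.00
a ↔ (b → (c → c)) = 1 − |0.80 − 1.00| = 1 − 0.20 = 0.80
~(a ↔ (b → (c → c))) = 1 − 0.80 = 0.20
(c → 0) ↔ ~(a ↔ (b → (c → c))) = 1 − |0.45 − 0.20| = 1 − 0.25 = 0.75
~((c → 0) ↔ ~(a ↔ (b → (c → c)))) = 1 − 0.75 = 0.25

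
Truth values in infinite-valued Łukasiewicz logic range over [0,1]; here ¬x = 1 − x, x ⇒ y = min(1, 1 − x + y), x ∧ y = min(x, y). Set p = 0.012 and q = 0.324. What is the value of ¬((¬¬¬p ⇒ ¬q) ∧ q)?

¬p = 1 − 0.012 = 0.988
¬¬p = 1 − 0.988 = 0.012
¬¬¬p = 1 − 0.012 = 0.988
¬q = 1 − 0.324 = 0.676
¬¬¬p ⇒ ¬q = min(1, 1 − 0.988 + 0.676) = min(1, 0.688) = 0.688
(¬¬¬p ⇒ ¬q) ∧ q = min(0.688, 0.324) = 0.324
¬((¬¬¬p ⇒ ¬q) ∧ q) = 1 − 0.324 = 0.676

0.676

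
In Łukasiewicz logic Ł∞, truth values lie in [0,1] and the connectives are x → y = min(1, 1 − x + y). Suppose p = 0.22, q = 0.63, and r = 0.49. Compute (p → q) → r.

0.49

p → q = min(1, 1 − 0.22 + 0.63) = min(1, 1.41) = 1.00
(p → q) → r = min(1, 1 − 1.00 + 0.49) = min(1, 0.49) = 0.49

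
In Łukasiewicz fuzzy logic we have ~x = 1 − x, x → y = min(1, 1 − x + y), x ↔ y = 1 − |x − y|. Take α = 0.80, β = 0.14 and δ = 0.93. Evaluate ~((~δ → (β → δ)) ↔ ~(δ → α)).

~δ = 1 − 0.93 = 0.07
β → δ = min(1, 1 − 0.14 + 0.93) = min(1, 1.79) = 1.00
~δ → (β → δ) = min(1, 1 − 0.07 + 1.00) = min(1, 1.93) = 1.00
δ → α = min(1, 1 − 0.93 + 0.80) = min(1, 0.87) = 0.87
~(δ → α) = 1 − 0.87 = 0.13
(~δ → (β → δ)) ↔ ~(δ → α) = 1 − |1.00 − 0.13| = 1 − 0.87 = 0.13
~((~δ → (β → δ)) ↔ ~(δ → α)) = 1 − 0.13 = 0.87

0.87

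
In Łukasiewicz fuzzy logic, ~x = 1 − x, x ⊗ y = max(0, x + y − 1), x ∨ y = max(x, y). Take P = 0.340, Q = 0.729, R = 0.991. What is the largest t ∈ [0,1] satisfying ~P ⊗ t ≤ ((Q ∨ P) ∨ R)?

~P = 1 − 0.340 = 0.660
So the left factor is ~P = 0.660.
Q ∨ P = max(0.729, 0.340) = 0.729
(Q ∨ P) ∨ R = max(0.729, 0.991) = 0.991
So the right-hand bound is (Q ∨ P) ∨ R = 0.991.
The residuum of the Łukasiewicz t-norm gives the supremum: min(1, 1 − 0.660 + 0.991).
1 − 0.660 + 0.991 = 1.331, so t = min(1, 1.331) = 1.000.
Check: 0.660 ⊗ 1.000 = max(0, 0.660) = 0.660 ≤ 0.991.

1.000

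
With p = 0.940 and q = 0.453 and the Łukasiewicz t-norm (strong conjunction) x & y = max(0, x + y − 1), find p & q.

0.393

p & q = max(0, 0.940 + 0.453 − 1) = max(0, 0.393) = 0.393
For comparison, the Gödel (minimum) t-norm min(x, y) would give 0.453.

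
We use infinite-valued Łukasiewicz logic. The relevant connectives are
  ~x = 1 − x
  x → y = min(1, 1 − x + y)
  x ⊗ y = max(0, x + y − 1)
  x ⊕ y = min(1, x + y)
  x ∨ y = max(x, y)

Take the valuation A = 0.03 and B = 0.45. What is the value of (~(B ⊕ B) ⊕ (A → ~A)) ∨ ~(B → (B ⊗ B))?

B ⊕ B = min(1, 0.45 + 0.45) = min(1, 0.90) = 0.90
~(B ⊕ B) = 1 − 0.90 = 0.10
~A = 1 − 0.03 = 0.97
A → ~A = min(1, 1 − 0.03 + 0.97) = min(1, 1.94) = 1.00
~(B ⊕ B) ⊕ (A → ~A) = min(1, 0.10 + 1.00) = min(1, 1.10) = 1.00
B ⊗ B = max(0, 0.45 + 0.45 − 1) = max(0, -0.10) = 0.00
B → (B ⊗ B) = min(1, 1 − 0.45 + 0.00) = min(1, 0.55) = 0.55
~(B → (B ⊗ B)) = 1 − 0.55 = 0.45
(~(B ⊕ B) ⊕ (A → ~A)) ∨ ~(B → (B ⊗ B)) = max(1.00, 0.45) = 1.00

1.00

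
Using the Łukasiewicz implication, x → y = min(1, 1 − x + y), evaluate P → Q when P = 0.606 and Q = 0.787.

P → Q = min(1, 1 − 0.606 + 0.787) = min(1, 1.181) = 1.000
For comparison, the Gödel implication (1 if x ≤ y else y) would give 1.000.

1.000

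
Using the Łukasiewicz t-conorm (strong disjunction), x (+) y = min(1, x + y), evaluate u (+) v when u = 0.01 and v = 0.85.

u (+) v = min(1, 0.01 + 0.85) = min(1, 0.86) = 0.86
For comparison, the Gödel t-conorm max(x, y) would give 0.85.

0.86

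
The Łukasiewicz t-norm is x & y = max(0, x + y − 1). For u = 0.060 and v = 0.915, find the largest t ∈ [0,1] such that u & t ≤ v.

The residuum of the Łukasiewicz t-norm gives the supremum: min(1, 1 − 0.060 + 0.915).
1 − 0.060 + 0.915 = 1.855, so t = min(1, 1.855) = 1.000.
Check: 0.060 & 1.000 = max(0, 0.060) = 0.060 ≤ 0.915.

1.000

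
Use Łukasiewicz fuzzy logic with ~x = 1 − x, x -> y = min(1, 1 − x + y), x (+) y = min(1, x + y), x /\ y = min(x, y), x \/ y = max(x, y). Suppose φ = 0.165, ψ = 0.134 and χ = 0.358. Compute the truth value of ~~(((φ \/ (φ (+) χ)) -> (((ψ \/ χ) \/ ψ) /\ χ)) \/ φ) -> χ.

φ (+) χ = min(1, 0.165 + 0.358) = min(1, 0.523) = 0.523
φ \/ (φ (+) χ) = max(0.165, 0.523) = 0.523
ψ \/ χ = max(0.134, 0.358) = 0.358
(ψ \/ χ) \/ ψ = max(0.358, 0.134) = 0.358
((ψ \/ χ) \/ ψ) /\ χ = min(0.358, 0.358) = 0.358
(φ \/ (φ (+) χ)) -> (((ψ \/ χ) \/ ψ) /\ χ) = min(1, 1 − 0.523 + 0.358) = min(1, 0.835) = 0.835
((φ \/ (φ (+) χ)) -> (((ψ \/ χ) \/ ψ) /\ χ)) \/ φ = max(0.835, 0.165) = 0.835
~(((φ \/ (φ (+) χ)) -> (((ψ \/ χ) \/ ψ) /\ χ)) \/ φ) = 1 − 0.835 = 0.165
~~(((φ \/ (φ (+) χ)) -> (((ψ \/ χ) \/ ψ) /\ χ)) \/ φ) = 1 − 0.165 = 0.835
~~(((φ \/ (φ (+) χ)) -> (((ψ \/ χ) \/ ψ) /\ χ)) \/ φ) -> χ = min(1, 1 − 0.835 + 0.358) = min(1, 0.523) = 0.523

0.523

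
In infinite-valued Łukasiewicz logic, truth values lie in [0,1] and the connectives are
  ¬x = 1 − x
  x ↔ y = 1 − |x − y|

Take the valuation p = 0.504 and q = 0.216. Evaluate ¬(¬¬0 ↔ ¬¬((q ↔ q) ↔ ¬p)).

0.496

¬0 = 1 − 0.000 = 1.000
¬¬0 = 1 − 1.000 = 0.000
q ↔ q = 1 − |0.216 − 0.216| = 1 − 0.000 = 1.000
¬p = 1 − 0.504 = 0.496
(q ↔ q) ↔ ¬p = 1 − |1.000 − 0.496| = 1 − 0.504 = 0.496
¬((q ↔ q) ↔ ¬p) = 1 − 0.496 = 0.504
¬¬((q ↔ q) ↔ ¬p) = 1 − 0.504 = 0.496
¬¬0 ↔ ¬¬((q ↔ q) ↔ ¬p) = 1 − |0.000 − 0.496| = 1 − 0.496 = 0.504
¬(¬¬0 ↔ ¬¬((q ↔ q) ↔ ¬p)) = 1 − 0.504 = 0.496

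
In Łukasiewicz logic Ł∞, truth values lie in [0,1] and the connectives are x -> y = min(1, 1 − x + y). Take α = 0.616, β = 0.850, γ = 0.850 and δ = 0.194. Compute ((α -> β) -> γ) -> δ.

0.344

α -> β = min(1, 1 − 0.616 + 0.850) = min(1, 1.234) = 1.000
(α -> β) -> γ = min(1, 1 − 1.000 + 0.850) = min(1, 0.850) = 0.850
((α -> β) -> γ) -> δ = min(1, 1 − 0.850 + 0.194) = min(1, 0.344) = 0.344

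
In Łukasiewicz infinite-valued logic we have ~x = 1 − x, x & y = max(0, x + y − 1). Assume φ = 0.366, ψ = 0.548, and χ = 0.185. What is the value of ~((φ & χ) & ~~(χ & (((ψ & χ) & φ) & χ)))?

φ & χ = max(0, 0.366 + 0.185 − 1) = max(0, -0.449) = 0.000
ψ & χ = max(0, 0.548 + 0.185 − 1) = max(0, -0.267) = 0.000
(ψ & χ) & φ = max(0, 0.000 + 0.366 − 1) = max(0, -0.634) = 0.000
((ψ & χ) & φ) & χ = max(0, 0.000 + 0.185 − 1) = max(0, -0.815) = 0.000
χ & (((ψ & χ) & φ) & χ) = max(0, 0.185 + 0.000 − 1) = max(0, -0.815) = 0.000
~(χ & (((ψ & χ) & φ) & χ)) = 1 − 0.000 = 1.000
~~(χ & (((ψ & χ) & φ) & χ)) = 1 − 1.000 = 0.000
(φ & χ) & ~~(χ & (((ψ & χ) & φ) & χ)) = max(0, 0.000 + 0.000 − 1) = max(0, -1.000) = 0.000
~((φ & χ) & ~~(χ & (((ψ & χ) & φ) & χ))) = 1 − 0.000 = 1.000

1.000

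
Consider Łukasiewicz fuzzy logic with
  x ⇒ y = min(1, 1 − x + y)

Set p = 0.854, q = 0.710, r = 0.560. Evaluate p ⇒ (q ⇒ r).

q ⇒ r = min(1, 1 − 0.710 + 0.560) = min(1, 0.850) = 0.850
p ⇒ (q ⇒ r) = min(1, 1 − 0.854 + 0.850) = min(1, 0.996) = 0.996

0.996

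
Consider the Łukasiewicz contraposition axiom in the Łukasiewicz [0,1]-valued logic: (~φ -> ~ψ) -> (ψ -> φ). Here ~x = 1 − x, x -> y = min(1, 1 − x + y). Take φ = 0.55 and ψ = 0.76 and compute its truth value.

~φ = 1 − 0.55 = 0.45
~ψ = 1 − 0.76 = 0.24
~φ -> ~ψ = min(1, 1 − 0.45 + 0.24) = min(1, 0.79) = 0.79
ψ -> φ = min(1, 1 − 0.76 + 0.55) = min(1, 0.79) = 0.79
(~φ -> ~ψ) -> (ψ -> φ) = min(1, 1 − 0.79 + 0.79) = min(1, 1.00) = 1.00
(As expected: an axiom of Ł∞, always 1.)

1.00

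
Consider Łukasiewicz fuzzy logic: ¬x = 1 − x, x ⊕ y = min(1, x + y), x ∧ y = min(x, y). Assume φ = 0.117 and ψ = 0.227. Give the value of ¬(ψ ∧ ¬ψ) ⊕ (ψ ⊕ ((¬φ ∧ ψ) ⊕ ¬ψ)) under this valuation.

1.000

¬ψ = 1 − 0.227 = 0.773
ψ ∧ ¬ψ = min(0.227, 0.773) = 0.227
¬(ψ ∧ ¬ψ) = 1 − 0.227 = 0.773
¬φ = 1 − 0.117 = 0.883
¬φ ∧ ψ = min(0.883, 0.227) = 0.227
(¬φ ∧ ψ) ⊕ ¬ψ = min(1, 0.227 + 0.773) = min(1, 1.000) = 1.000
ψ ⊕ ((¬φ ∧ ψ) ⊕ ¬ψ) = min(1, 0.227 + 1.000) = min(1, 1.227) = 1.000
¬(ψ ∧ ¬ψ) ⊕ (ψ ⊕ ((¬φ ∧ ψ) ⊕ ¬ψ)) = min(1, 0.773 + 1.000) = min(1, 1.773) = 1.000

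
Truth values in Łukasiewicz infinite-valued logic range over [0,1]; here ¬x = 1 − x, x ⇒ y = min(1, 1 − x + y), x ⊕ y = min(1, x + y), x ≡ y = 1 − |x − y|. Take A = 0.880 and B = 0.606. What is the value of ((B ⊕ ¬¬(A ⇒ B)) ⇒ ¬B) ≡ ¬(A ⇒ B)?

A ⇒ B = min(1, 1 − 0.880 + 0.606) = min(1, 0.726) = 0.726
¬(A ⇒ B) = 1 − 0.726 = 0.274
¬¬(A ⇒ B) = 1 − 0.274 = 0.726
B ⊕ ¬¬(A ⇒ B) = min(1, 0.606 + 0.726) = min(1, 1.332) = 1.000
¬B = 1 − 0.606 = 0.394
(B ⊕ ¬¬(A ⇒ B)) ⇒ ¬B = min(1, 1 − 1.000 + 0.394) = min(1, 0.394) = 0.394
((B ⊕ ¬¬(A ⇒ B)) ⇒ ¬B) ≡ ¬(A ⇒ B) = 1 − |0.394 − 0.274| = 1 − 0.120 = 0.880

0.880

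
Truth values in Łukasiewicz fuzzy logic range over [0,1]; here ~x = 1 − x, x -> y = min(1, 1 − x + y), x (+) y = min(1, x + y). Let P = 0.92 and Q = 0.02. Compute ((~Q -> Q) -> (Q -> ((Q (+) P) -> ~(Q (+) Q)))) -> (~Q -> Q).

~Q = 1 − 0.02 = 0.98
~Q -> Q = min(1, 1 − 0.98 + 0.02) = min(1, 0.04) = 0.04
Q (+) P = min(1, 0.02 + 0.92) = min(1, 0.94) = 0.94
Q (+) Q = min(1, 0.02 + 0.02) = min(1, 0.04) = 0.04
~(Q (+) Q) = 1 − 0.04 = 0.96
(Q (+) P) -> ~(Q (+) Q) = min(1, 1 − 0.94 + 0.96) = min(1, 1.02) = 1.00
Q -> ((Q (+) P) -> ~(Q (+) Q)) = min(1, 1 − 0.02 + 1.00) = min(1, 1.98) = 1.00
(~Q -> Q) -> (Q -> ((Q (+) P) -> ~(Q (+) Q))) = min(1, 1 − 0.04 + 1.00) = min(1, 1.96) = 1.00
((~Q -> Q) -> (Q -> ((Q (+) P) -> ~(Q (+) Q)))) -> (~Q -> Q) = min(1, 1 − 1.00 + 0.04) = min(1, 0.04) = 0.04

0.04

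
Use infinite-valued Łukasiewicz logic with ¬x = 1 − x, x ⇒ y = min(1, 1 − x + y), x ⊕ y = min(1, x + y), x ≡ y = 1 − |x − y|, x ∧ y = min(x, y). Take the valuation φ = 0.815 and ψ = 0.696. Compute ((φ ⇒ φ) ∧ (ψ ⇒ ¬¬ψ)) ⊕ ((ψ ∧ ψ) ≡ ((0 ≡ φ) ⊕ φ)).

1.000

φ ⇒ φ = min(1, 1 − 0.815 + 0.815) = min(1, 1.000) = 1.000
¬ψ = 1 − 0.696 = 0.304
¬¬ψ = 1 − 0.304 = 0.696
ψ ⇒ ¬¬ψ = min(1, 1 − 0.696 + 0.696) = min(1, 1.000) = 1.000
(φ ⇒ φ) ∧ (ψ ⇒ ¬¬ψ) = min(1.000, 1.000) = 1.000
ψ ∧ ψ = min(0.696, 0.696) = 0.696
0 ≡ φ = 1 − |0.000 − 0.815| = 1 − 0.815 = 0.185
(0 ≡ φ) ⊕ φ = min(1, 0.185 + 0.815) = min(1, 1.000) = 1.000
(ψ ∧ ψ) ≡ ((0 ≡ φ) ⊕ φ) = 1 − |0.696 − 1.000| = 1 − 0.304 = 0.696
((φ ⇒ φ) ∧ (ψ ⇒ ¬¬ψ)) ⊕ ((ψ ∧ ψ) ≡ ((0 ≡ φ) ⊕ φ)) = min(1, 1.000 + 0.696) = min(1, 1.696) = 1.000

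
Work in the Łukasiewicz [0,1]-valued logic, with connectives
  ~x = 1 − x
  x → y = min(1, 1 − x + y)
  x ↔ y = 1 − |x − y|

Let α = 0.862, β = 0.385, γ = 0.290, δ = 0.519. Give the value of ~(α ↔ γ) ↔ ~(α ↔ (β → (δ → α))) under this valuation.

0.566

α ↔ γ = 1 − |0.862 − 0.290| = 1 − 0.572 = 0.428
~(α ↔ γ) = 1 − 0.428 = 0.572
δ → α = min(1, 1 − 0.519 + 0.862) = min(1, 1.343) = 1.000
β → (δ → α) = min(1, 1 − 0.385 + 1.000) = min(1, 1.615) = 1.000
α ↔ (β → (δ → α)) = 1 − |0.862 − 1.000| = 1 − 0.138 = 0.862
~(α ↔ (β → (δ → α))) = 1 − 0.862 = 0.138
~(α ↔ γ) ↔ ~(α ↔ (β → (δ → α))) = 1 − |0.572 − 0.138| = 1 − 0.434 = 0.566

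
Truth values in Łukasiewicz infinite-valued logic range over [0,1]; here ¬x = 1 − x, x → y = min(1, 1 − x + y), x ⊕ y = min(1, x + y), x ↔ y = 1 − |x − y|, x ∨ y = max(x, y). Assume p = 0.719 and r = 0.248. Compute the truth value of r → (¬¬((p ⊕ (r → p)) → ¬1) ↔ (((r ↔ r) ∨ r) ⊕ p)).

r → p = min(1, 1 − 0.248 + 0.719) = min(1, 1.471) = 1.000
p ⊕ (r → p) = min(1, 0.719 + 1.000) = min(1, 1.719) = 1.000
¬1 = 1 − 1.000 = 0.000
(p ⊕ (r → p)) → ¬1 = min(1, 1 − 1.000 + 0.000) = min(1, 0.000) = 0.000
¬((p ⊕ (r → p)) → ¬1) = 1 − 0.000 = 1.000
¬¬((p ⊕ (r → p)) → ¬1) = 1 − 1.000 = 0.000
r ↔ r = 1 − |0.248 − 0.248| = 1 − 0.000 = 1.000
(r ↔ r) ∨ r = max(1.000, 0.248) = 1.000
((r ↔ r) ∨ r) ⊕ p = min(1, 1.000 + 0.719) = min(1, 1.719) = 1.000
¬¬((p ⊕ (r → p)) → ¬1) ↔ (((r ↔ r) ∨ r) ⊕ p) = 1 − |0.000 − 1.000| = 1 − 1.000 = 0.000
r → (¬¬((p ⊕ (r → p)) → ¬1) ↔ (((r ↔ r) ∨ r) ⊕ p)) = min(1, 1 − 0.248 + 0.000) = min(1, 0.752) = 0.752

0.752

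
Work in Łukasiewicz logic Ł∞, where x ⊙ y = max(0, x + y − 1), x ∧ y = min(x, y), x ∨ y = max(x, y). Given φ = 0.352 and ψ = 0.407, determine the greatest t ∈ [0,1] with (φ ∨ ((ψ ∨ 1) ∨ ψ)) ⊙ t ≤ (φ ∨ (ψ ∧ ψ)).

0.407

ψ ∨ 1 = max(0.407, 1.000) = 1.000
(ψ ∨ 1) ∨ ψ = max(1.000, 0.407) = 1.000
φ ∨ ((ψ ∨ 1) ∨ ψ) = max(0.352, 1.000) = 1.000
So the left factor is φ ∨ ((ψ ∨ 1) ∨ ψ) = 1.000.
ψ ∧ ψ = min(0.407, 0.407) = 0.407
φ ∨ (ψ ∧ ψ) = max(0.352, 0.407) = 0.407
So the right-hand bound is φ ∨ (ψ ∧ ψ) = 0.407.
The residuum of the Łukasiewicz t-norm gives the supremum: min(1, 1 − 1.000 + 0.407).
1 − 1.000 + 0.407 = 0.407, so t = min(1, 0.407) = 0.407.
Check: 1.000 ⊙ 0.407 = max(0, 0.407) = 0.407 ≤ 0.407.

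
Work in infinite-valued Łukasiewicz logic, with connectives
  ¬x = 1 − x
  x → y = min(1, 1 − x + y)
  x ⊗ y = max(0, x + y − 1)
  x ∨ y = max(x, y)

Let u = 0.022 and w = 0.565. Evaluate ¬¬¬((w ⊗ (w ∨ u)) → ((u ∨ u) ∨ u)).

w ∨ u = max(0.565, 0.022) = 0.565
w ⊗ (w ∨ u) = max(0, 0.565 + 0.565 − 1) = max(0, 0.130) = 0.130
u ∨ u = max(0.022, 0.022) = 0.022
(u ∨ u) ∨ u = max(0.022, 0.022) = 0.022
(w ⊗ (w ∨ u)) → ((u ∨ u) ∨ u) = min(1, 1 − 0.130 + 0.022) = min(1, 0.892) = 0.892
¬((w ⊗ (w ∨ u)) → ((u ∨ u) ∨ u)) = 1 − 0.892 = 0.108
¬¬((w ⊗ (w ∨ u)) → ((u ∨ u) ∨ u)) = 1 − 0.108 = 0.892
¬¬¬((w ⊗ (w ∨ u)) → ((u ∨ u) ∨ u)) = 1 − 0.892 = 0.108

0.108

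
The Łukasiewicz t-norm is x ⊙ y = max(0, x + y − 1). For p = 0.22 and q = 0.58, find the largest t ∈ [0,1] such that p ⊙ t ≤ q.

1.00

The residuum of the Łukasiewicz t-norm gives the supremum: min(1, 1 − 0.22 + 0.58).
1 − 0.22 + 0.58 = 1.36, so t = min(1, 1.36) = 1.00.
Check: 0.22 ⊙ 1.00 = max(0, 0.22) = 0.22 ≤ 0.58.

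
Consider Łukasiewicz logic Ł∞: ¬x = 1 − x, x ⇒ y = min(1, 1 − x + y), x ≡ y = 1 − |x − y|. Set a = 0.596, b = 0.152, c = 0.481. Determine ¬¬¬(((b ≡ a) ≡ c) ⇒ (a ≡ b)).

0.369

b ≡ a = 1 − |0.152 − 0.596| = 1 − 0.444 = 0.556
(b ≡ a) ≡ c = 1 − |0.556 − 0.481| = 1 − 0.075 = 0.925
a ≡ b = 1 − |0.596 − 0.152| = 1 − 0.444 = 0.556
((b ≡ a) ≡ c) ⇒ (a ≡ b) = min(1, 1 − 0.925 + 0.556) = min(1, 0.631) = 0.631
¬(((b ≡ a) ≡ c) ⇒ (a ≡ b)) = 1 − 0.631 = 0.369
¬¬(((b ≡ a) ≡ c) ⇒ (a ≡ b)) = 1 − 0.369 = 0.631
¬¬¬(((b ≡ a) ≡ c) ⇒ (a ≡ b)) = 1 − 0.631 = 0.369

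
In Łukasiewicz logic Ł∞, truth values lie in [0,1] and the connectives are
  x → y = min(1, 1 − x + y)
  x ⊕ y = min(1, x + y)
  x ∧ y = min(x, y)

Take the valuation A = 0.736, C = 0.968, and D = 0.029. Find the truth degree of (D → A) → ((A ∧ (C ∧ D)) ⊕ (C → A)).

D → A = min(1, 1 − 0.029 + 0.736) = min(1, 1.707) = 1.000
C ∧ D = min(0.968, 0.029) = 0.029
A ∧ (C ∧ D) = min(0.736, 0.029) = 0.029
C → A = min(1, 1 − 0.968 + 0.736) = min(1, 0.768) = 0.768
(A ∧ (C ∧ D)) ⊕ (C → A) = min(1, 0.029 + 0.768) = min(1, 0.797) = 0.797
(D → A) → ((A ∧ (C ∧ D)) ⊕ (C → A)) = min(1, 1 − 1.000 + 0.797) = min(1, 0.797) = 0.797

0.797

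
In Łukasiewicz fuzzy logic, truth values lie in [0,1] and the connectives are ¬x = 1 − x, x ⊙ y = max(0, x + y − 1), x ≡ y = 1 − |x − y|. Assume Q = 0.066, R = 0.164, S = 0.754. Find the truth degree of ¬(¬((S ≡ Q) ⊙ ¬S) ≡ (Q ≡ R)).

S ≡ Q = 1 − |0.754 − 0.066| = 1 − 0.688 = 0.312
¬S = 1 − 0.754 = 0.246
(S ≡ Q) ⊙ ¬S = max(0, 0.312 + 0.246 − 1) = max(0, -0.442) = 0.000
¬((S ≡ Q) ⊙ ¬S) = 1 − 0.000 = 1.000
Q ≡ R = 1 − |0.066 − 0.164| = 1 − 0.098 = 0.902
¬((S ≡ Q) ⊙ ¬S) ≡ (Q ≡ R) = 1 − |1.000 − 0.902| = 1 − 0.098 = 0.902
¬(¬((S ≡ Q) ⊙ ¬S) ≡ (Q ≡ R)) = 1 − 0.902 = 0.098

0.098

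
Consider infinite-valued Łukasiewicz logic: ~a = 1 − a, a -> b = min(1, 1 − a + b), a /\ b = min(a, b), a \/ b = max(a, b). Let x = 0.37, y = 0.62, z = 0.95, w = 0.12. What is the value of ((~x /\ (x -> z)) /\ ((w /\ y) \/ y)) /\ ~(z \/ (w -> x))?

0.00

~x = 1 − 0.37 = 0.63
x -> z = min(1, 1 − 0.37 + 0.95) = min(1, 1.58) = 1.00
~x /\ (x -> z) = min(0.63, 1.00) = 0.63
w /\ y = min(0.12, 0.62) = 0.12
(w /\ y) \/ y = max(0.12, 0.62) = 0.62
(~x /\ (x -> z)) /\ ((w /\ y) \/ y) = min(0.63, 0.62) = 0.62
w -> x = min(1, 1 − 0.12 + 0.37) = min(1, 1.25) = 1.00
z \/ (w -> x) = max(0.95, 1.00) = 1.00
~(z \/ (w -> x)) = 1 − 1.00 = 0.00
((~x /\ (x -> z)) /\ ((w /\ y) \/ y)) /\ ~(z \/ (w -> x)) = min(0.62, 0.00) = 0.00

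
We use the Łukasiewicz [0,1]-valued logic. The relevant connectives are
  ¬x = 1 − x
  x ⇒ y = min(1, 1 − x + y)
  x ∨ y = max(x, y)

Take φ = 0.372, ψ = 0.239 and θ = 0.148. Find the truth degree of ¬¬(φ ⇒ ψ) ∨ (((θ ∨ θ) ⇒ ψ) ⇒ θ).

φ ⇒ ψ = min(1, 1 − 0.372 + 0.239) = min(1, 0.867) = 0.867
¬(φ ⇒ ψ) = 1 − 0.867 = 0.133
¬¬(φ ⇒ ψ) = 1 − 0.133 = 0.867
θ ∨ θ = max(0.148, 0.148) = 0.148
(θ ∨ θ) ⇒ ψ = min(1, 1 − 0.148 + 0.239) = min(1, 1.091) = 1.000
((θ ∨ θ) ⇒ ψ) ⇒ θ = min(1, 1 − 1.000 + 0.148) = min(1, 0.148) = 0.148
¬¬(φ ⇒ ψ) ∨ (((θ ∨ θ) ⇒ ψ) ⇒ θ) = max(0.867, 0.148) = 0.867

0.867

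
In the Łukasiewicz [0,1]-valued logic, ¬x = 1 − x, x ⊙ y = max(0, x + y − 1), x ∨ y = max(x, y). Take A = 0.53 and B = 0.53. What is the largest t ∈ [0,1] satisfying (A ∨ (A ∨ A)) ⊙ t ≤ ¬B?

0.94

A ∨ A = max(0.53, 0.53) = 0.53
A ∨ (A ∨ A) = max(0.53, 0.53) = 0.53
So the left factor is A ∨ (A ∨ A) = 0.53.
¬B = 1 − 0.53 = 0.47
So the right-hand bound is ¬B = 0.47.
The residuum of the Łukasiewicz t-norm gives the supremum: min(1, 1 − 0.53 + 0.47).
1 − 0.53 + 0.47 = 0.94, so t = min(1, 0.94) = 0.94.
Check: 0.53 ⊙ 0.94 = max(0, 0.47) = 0.47 ≤ 0.47.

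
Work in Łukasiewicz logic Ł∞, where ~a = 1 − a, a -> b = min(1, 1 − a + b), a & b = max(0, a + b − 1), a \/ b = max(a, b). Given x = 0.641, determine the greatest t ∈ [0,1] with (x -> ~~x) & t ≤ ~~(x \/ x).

~x = 1 − 0.641 = 0.359
~~x = 1 − 0.359 = 0.641
x -> ~~x = min(1, 1 − 0.641 + 0.641) = min(1, 1.000) = 1.000
So the left factor is x -> ~~x = 1.000.
x \/ x = max(0.641, 0.641) = 0.641
~(x \/ x) = 1 − 0.641 = 0.359
~~(x \/ x) = 1 − 0.359 = 0.641
So the right-hand bound is ~~(x \/ x) = 0.641.
The residuum of the Łukasiewicz t-norm gives the supremum: min(1, 1 − 1.000 + 0.641).
1 − 1.000 + 0.641 = 0.641, so t = min(1, 0.641) = 0.641.
Check: 1.000 & 0.641 = max(0, 0.641) = 0.641 ≤ 0.641.

0.641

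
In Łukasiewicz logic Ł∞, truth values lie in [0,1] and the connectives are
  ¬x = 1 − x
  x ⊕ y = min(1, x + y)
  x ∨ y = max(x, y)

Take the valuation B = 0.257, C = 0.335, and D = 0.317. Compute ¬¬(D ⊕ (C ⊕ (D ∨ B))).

0.969

D ∨ B = max(0.317, 0.257) = 0.317
C ⊕ (D ∨ B) = min(1, 0.335 + 0.317) = min(1, 0.652) = 0.652
D ⊕ (C ⊕ (D ∨ B)) = min(1, 0.317 + 0.652) = min(1, 0.969) = 0.969
¬(D ⊕ (C ⊕ (D ∨ B))) = 1 − 0.969 = 0.031
¬¬(D ⊕ (C ⊕ (D ∨ B))) = 1 − 0.031 = 0.969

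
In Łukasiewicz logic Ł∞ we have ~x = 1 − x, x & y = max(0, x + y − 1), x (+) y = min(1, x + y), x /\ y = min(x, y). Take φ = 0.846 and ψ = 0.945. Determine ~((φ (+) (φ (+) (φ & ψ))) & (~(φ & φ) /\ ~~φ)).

0.692

φ & ψ = max(0, 0.846 + 0.945 − 1) = max(0, 0.791) = 0.791
φ (+) (φ & ψ) = min(1, 0.846 + 0.791) = min(1, 1.637) = 1.000
φ (+) (φ (+) (φ & ψ)) = min(1, 0.846 + 1.000) = min(1, 1.846) = 1.000
φ & φ = max(0, 0.846 + 0.846 − 1) = max(0, 0.692) = 0.692
~(φ & φ) = 1 − 0.692 = 0.308
~φ = 1 − 0.846 = 0.154
~~φ = 1 − 0.154 = 0.846
~(φ & φ) /\ ~~φ = min(0.308, 0.846) = 0.308
(φ (+) (φ (+) (φ & ψ))) & (~(φ & φ) /\ ~~φ) = max(0, 1.000 + 0.308 − 1) = max(0, 0.308) = 0.308
~((φ (+) (φ (+) (φ & ψ))) & (~(φ & φ) /\ ~~φ)) = 1 − 0.308 = 0.692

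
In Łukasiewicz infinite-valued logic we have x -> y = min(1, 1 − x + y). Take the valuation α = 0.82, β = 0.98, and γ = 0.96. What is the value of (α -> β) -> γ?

α -> β = min(1, 1 − 0.82 + 0.98) = min(1, 1.16) = 1.00
(α -> β) -> γ = min(1, 1 − 1.00 + 0.96) = min(1, 0.96) = 0.96

0.96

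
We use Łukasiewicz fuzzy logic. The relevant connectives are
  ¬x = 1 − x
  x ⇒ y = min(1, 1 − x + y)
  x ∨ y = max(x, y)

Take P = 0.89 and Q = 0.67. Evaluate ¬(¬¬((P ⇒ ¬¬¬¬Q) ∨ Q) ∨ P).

0.11

¬Q = 1 − 0.67 = 0.33
¬¬Q = 1 − 0.33 = 0.67
¬¬¬Q = 1 − 0.67 = 0.33
¬¬¬¬Q = 1 − 0.33 = 0.67
P ⇒ ¬¬¬¬Q = min(1, 1 − 0.89 + 0.67) = min(1, 0.78) = 0.78
(P ⇒ ¬¬¬¬Q) ∨ Q = max(0.78, 0.67) = 0.78
¬((P ⇒ ¬¬¬¬Q) ∨ Q) = 1 − 0.78 = 0.22
¬¬((P ⇒ ¬¬¬¬Q) ∨ Q) = 1 − 0.22 = 0.78
¬¬((P ⇒ ¬¬¬¬Q) ∨ Q) ∨ P = max(0.78, 0.89) = 0.89
¬(¬¬((P ⇒ ¬¬¬¬Q) ∨ Q) ∨ P) = 1 − 0.89 = 0.11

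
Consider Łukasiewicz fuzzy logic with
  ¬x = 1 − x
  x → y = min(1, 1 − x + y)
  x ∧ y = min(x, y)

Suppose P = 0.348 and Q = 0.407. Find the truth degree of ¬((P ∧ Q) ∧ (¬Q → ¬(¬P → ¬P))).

P ∧ Q = min(0.348, 0.407) = 0.348
¬Q = 1 − 0.407 = 0.593
¬P = 1 − 0.348 = 0.652
¬P → ¬P = min(1, 1 − 0.652 + 0.652) = min(1, 1.000) = 1.000
¬(¬P → ¬P) = 1 − 1.000 = 0.000
¬Q → ¬(¬P → ¬P) = min(1, 1 − 0.593 + 0.000) = min(1, 0.407) = 0.407
(P ∧ Q) ∧ (¬Q → ¬(¬P → ¬P)) = min(0.348, 0.407) = 0.348
¬((P ∧ Q) ∧ (¬Q → ¬(¬P → ¬P))) = 1 − 0.348 = 0.652

0.652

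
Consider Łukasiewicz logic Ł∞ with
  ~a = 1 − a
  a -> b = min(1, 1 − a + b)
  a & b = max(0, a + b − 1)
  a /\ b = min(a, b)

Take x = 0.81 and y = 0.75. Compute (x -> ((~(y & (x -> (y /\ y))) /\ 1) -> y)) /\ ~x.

y /\ y = min(0.75, 0.75) = 0.75
x -> (y /\ y) = min(1, 1 − 0.81 + 0.75) = min(1, 0.94) = 0.94
y & (x -> (y /\ y)) = max(0, 0.75 + 0.94 − 1) = max(0, 0.69) = 0.69
~(y & (x -> (y /\ y))) = 1 − 0.69 = 0.31
~(y & (x -> (y /\ y))) /\ 1 = min(0.31, 1.00) = 0.31
(~(y & (x -> (y /\ y))) /\ 1) -> y = min(1, 1 − 0.31 + 0.75) = min(1, 1.44) = 1.00
x -> ((~(y & (x -> (y /\ y))) /\ 1) -> y) = min(1, 1 − 0.81 + 1.00) = min(1, 1.19) = 1.00
~x = 1 − 0.81 = 0.19
(x -> ((~(y & (x -> (y /\ y))) /\ 1) -> y)) /\ ~x = min(1.00, 0.19) = 0.19

0.19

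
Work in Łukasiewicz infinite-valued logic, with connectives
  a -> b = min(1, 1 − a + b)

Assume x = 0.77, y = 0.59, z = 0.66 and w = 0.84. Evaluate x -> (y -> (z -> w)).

z -> w = min(1, 1 − 0.66 + 0.84) = min(1, 1.18) = 1.00
y -> (z -> w) = min(1, 1 − 0.59 + 1.00) = min(1, 1.41) = 1.00
x -> (y -> (z -> w)) = min(1, 1 − 0.77 + 1.00) = min(1, 1.23) = 1.00

1.00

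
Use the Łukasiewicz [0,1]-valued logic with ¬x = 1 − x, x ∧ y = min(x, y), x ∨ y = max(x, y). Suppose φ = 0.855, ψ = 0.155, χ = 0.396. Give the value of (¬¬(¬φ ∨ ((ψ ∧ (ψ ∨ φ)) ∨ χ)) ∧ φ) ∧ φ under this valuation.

0.396

¬φ = 1 − 0.855 = 0.145
ψ ∨ φ = max(0.155, 0.855) = 0.855
ψ ∧ (ψ ∨ φ) = min(0.155, 0.855) = 0.155
(ψ ∧ (ψ ∨ φ)) ∨ χ = max(0.155, 0.396) = 0.396
¬φ ∨ ((ψ ∧ (ψ ∨ φ)) ∨ χ) = max(0.145, 0.396) = 0.396
¬(¬φ ∨ ((ψ ∧ (ψ ∨ φ)) ∨ χ)) = 1 − 0.396 = 0.604
¬¬(¬φ ∨ ((ψ ∧ (ψ ∨ φ)) ∨ χ)) = 1 − 0.604 = 0.396
¬¬(¬φ ∨ ((ψ ∧ (ψ ∨ φ)) ∨ χ)) ∧ φ = min(0.396, 0.855) = 0.396
(¬¬(¬φ ∨ ((ψ ∧ (ψ ∨ φ)) ∨ χ)) ∧ φ) ∧ φ = min(0.396, 0.855) = 0.396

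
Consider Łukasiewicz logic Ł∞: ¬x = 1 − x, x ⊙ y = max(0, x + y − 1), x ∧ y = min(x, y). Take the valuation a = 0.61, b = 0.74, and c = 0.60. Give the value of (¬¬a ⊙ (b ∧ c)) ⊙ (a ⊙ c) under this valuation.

¬a = 1 − 0.61 = 0.39
¬¬a = 1 − 0.39 = 0.61
b ∧ c = min(0.74, 0.60) = 0.60
¬¬a ⊙ (b ∧ c) = max(0, 0.61 + 0.60 − 1) = max(0, 0.21) = 0.21
a ⊙ c = max(0, 0.61 + 0.60 − 1) = max(0, 0.21) = 0.21
(¬¬a ⊙ (b ∧ c)) ⊙ (a ⊙ c) = max(0, 0.21 + 0.21 − 1) = max(0, -0.58) = 0.00

0.00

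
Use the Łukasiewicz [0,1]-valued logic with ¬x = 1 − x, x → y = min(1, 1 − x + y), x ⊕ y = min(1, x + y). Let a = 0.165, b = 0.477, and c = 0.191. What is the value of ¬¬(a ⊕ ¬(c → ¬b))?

0.165

¬b = 1 − 0.477 = 0.523
c → ¬b = min(1, 1 − 0.191 + 0.523) = min(1, 1.332) = 1.000
¬(c → ¬b) = 1 − 1.000 = 0.000
a ⊕ ¬(c → ¬b) = min(1, 0.165 + 0.000) = min(1, 0.165) = 0.165
¬(a ⊕ ¬(c → ¬b)) = 1 − 0.165 = 0.835
¬¬(a ⊕ ¬(c → ¬b)) = 1 − 0.835 = 0.165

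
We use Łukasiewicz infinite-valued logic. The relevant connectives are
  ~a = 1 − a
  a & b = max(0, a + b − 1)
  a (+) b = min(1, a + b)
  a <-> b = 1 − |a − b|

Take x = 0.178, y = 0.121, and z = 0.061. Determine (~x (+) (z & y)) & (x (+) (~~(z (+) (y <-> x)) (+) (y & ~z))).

~x = 1 − 0.178 = 0.822
z & y = max(0, 0.061 + 0.121 − 1) = max(0, -0.818) = 0.000
~x (+) (z & y) = min(1, 0.822 + 0.000) = min(1, 0.822) = 0.822
y <-> x = 1 − |0.121 − 0.178| = 1 − 0.057 = 0.943
z (+) (y <-> x) = min(1, 0.061 + 0.943) = min(1, 1.004) = 1.000
~(z (+) (y <-> x)) = 1 − 1.000 = 0.000
~~(z (+) (y <-> x)) = 1 − 0.000 = 1.000
~z = 1 − 0.061 = 0.939
y & ~z = max(0, 0.121 + 0.939 − 1) = max(0, 0.060) = 0.060
~~(z (+) (y <-> x)) (+) (y & ~z) = min(1, 1.000 + 0.060) = min(1, 1.060) = 1.000
x (+) (~~(z (+) (y <-> x)) (+) (y & ~z)) = min(1, 0.178 + 1.000) = min(1, 1.178) = 1.000
(~x (+) (z & y)) & (x (+) (~~(z (+) (y <-> x)) (+) (y & ~z))) = max(0, 0.822 + 1.000 − 1) = max(0, 0.822) = 0.822

0.822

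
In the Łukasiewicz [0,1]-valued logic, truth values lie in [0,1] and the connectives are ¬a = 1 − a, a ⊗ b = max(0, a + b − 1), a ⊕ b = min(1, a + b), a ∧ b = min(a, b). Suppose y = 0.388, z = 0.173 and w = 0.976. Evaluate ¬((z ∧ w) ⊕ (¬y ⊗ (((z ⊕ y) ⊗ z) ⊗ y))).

z ∧ w = min(0.173, 0.976) = 0.173
¬y = 1 − 0.388 = 0.612
z ⊕ y = min(1, 0.173 + 0.388) = min(1, 0.561) = 0.561
(z ⊕ y) ⊗ z = max(0, 0.561 + 0.173 − 1) = max(0, -0.266) = 0.000
((z ⊕ y) ⊗ z) ⊗ y = max(0, 0.000 + 0.388 − 1) = max(0, -0.612) = 0.000
¬y ⊗ (((z ⊕ y) ⊗ z) ⊗ y) = max(0, 0.612 + 0.000 − 1) = max(0, -0.388) = 0.000
(z ∧ w) ⊕ (¬y ⊗ (((z ⊕ y) ⊗ z) ⊗ y)) = min(1, 0.173 + 0.000) = min(1, 0.173) = 0.173
¬((z ∧ w) ⊕ (¬y ⊗ (((z ⊕ y) ⊗ z) ⊗ y))) = 1 − 0.173 = 0.827

0.827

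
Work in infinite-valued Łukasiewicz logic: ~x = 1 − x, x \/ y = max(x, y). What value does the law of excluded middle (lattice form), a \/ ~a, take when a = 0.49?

0.51

~a = 1 − 0.49 = 0.51
a \/ ~a = max(0.49, 0.51) = 0.51
(The value 0.51 < 1 shows this instance is not satisfied; not a Ł∞-tautology — its value is max(a, 1−a).)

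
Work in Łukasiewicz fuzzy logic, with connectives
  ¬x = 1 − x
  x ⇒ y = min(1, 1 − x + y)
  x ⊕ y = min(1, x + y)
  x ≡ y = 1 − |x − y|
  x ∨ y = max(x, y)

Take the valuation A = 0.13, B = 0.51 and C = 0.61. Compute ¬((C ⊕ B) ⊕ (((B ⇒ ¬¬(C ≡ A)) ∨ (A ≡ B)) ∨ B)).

0.00

C ⊕ B = min(1, 0.61 + 0.51) = min(1, 1.12) = 1.00
C ≡ A = 1 − |0.61 − 0.13| = 1 − 0.48 = 0.52
¬(C ≡ A) = 1 − 0.52 = 0.48
¬¬(C ≡ A) = 1 − 0.48 = 0.52
B ⇒ ¬¬(C ≡ A) = min(1, 1 − 0.51 + 0.52) = min(1, 1.01) = 1.00
A ≡ B = 1 − |0.13 − 0.51| = 1 − 0.38 = 0.62
(B ⇒ ¬¬(C ≡ A)) ∨ (A ≡ B) = max(1.00, 0.62) = 1.00
((B ⇒ ¬¬(C ≡ A)) ∨ (A ≡ B)) ∨ B = max(1.00, 0.51) = 1.00
(C ⊕ B) ⊕ (((B ⇒ ¬¬(C ≡ A)) ∨ (A ≡ B)) ∨ B) = min(1, 1.00 + 1.00) = min(1, 2.00) = 1.00
¬((C ⊕ B) ⊕ (((B ⇒ ¬¬(C ≡ A)) ∨ (A ≡ B)) ∨ B)) = 1 − 1.00 = 0.00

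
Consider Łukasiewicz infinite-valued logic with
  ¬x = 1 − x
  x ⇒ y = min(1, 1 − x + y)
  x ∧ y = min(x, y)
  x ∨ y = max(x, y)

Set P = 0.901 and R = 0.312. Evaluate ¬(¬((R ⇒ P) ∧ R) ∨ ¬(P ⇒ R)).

0.312

R ⇒ P = min(1, 1 − 0.312 + 0.901) = min(1, 1.589) = 1.000
(R ⇒ P) ∧ R = min(1.000, 0.312) = 0.312
¬((R ⇒ P) ∧ R) = 1 − 0.312 = 0.688
P ⇒ R = min(1, 1 − 0.901 + 0.312) = min(1, 0.411) = 0.411
¬(P ⇒ R) = 1 − 0.411 = 0.589
¬((R ⇒ P) ∧ R) ∨ ¬(P ⇒ R) = max(0.688, 0.589) = 0.688
¬(¬((R ⇒ P) ∧ R) ∨ ¬(P ⇒ R)) = 1 − 0.688 = 0.312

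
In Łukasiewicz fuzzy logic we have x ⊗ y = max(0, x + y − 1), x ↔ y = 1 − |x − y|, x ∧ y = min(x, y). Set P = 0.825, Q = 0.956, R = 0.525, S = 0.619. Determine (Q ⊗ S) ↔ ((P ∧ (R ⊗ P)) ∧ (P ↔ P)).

0.775

Q ⊗ S = max(0, 0.956 + 0.619 − 1) = max(0, 0.575) = 0.575
R ⊗ P = max(0, 0.525 + 0.825 − 1) = max(0, 0.350) = 0.350
P ∧ (R ⊗ P) = min(0.825, 0.350) = 0.350
P ↔ P = 1 − |0.825 − 0.825| = 1 − 0.000 = 1.000
(P ∧ (R ⊗ P)) ∧ (P ↔ P) = min(0.350, 1.000) = 0.350
(Q ⊗ S) ↔ ((P ∧ (R ⊗ P)) ∧ (P ↔ P)) = 1 − |0.575 − 0.350| = 1 − 0.225 = 0.775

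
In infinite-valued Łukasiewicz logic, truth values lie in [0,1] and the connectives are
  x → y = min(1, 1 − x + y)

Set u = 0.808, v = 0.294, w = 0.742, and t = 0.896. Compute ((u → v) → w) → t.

0.896

u → v = min(1, 1 − 0.808 + 0.294) = min(1, 0.486) = 0.486
(u → v) → w = min(1, 1 − 0.486 + 0.742) = min(1, 1.256) = 1.000
((u → v) → w) → t = min(1, 1 − 1.000 + 0.896) = min(1, 0.896) = 0.896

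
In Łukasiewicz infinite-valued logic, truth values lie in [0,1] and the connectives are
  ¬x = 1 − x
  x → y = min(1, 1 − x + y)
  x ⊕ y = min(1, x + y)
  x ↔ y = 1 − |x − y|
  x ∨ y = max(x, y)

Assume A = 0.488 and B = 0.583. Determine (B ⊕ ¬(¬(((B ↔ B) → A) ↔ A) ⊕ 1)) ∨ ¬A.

0.583

B ↔ B = 1 − |0.583 − 0.583| = 1 − 0.000 = 1.000
(B ↔ B) → A = min(1, 1 − 1.000 + 0.488) = min(1, 0.488) = 0.488
((B ↔ B) → A) ↔ A = 1 − |0.488 − 0.488| = 1 − 0.000 = 1.000
¬(((B ↔ B) → A) ↔ A) = 1 − 1.000 = 0.000
¬(((B ↔ B) → A) ↔ A) ⊕ 1 = min(1, 0.000 + 1.000) = min(1, 1.000) = 1.000
¬(¬(((B ↔ B) → A) ↔ A) ⊕ 1) = 1 − 1.000 = 0.000
B ⊕ ¬(¬(((B ↔ B) → A) ↔ A) ⊕ 1) = min(1, 0.583 + 0.000) = min(1, 0.583) = 0.583
¬A = 1 − 0.488 = 0.512
(B ⊕ ¬(¬(((B ↔ B) → A) ↔ A) ⊕ 1)) ∨ ¬A = max(0.583, 0.512) = 0.583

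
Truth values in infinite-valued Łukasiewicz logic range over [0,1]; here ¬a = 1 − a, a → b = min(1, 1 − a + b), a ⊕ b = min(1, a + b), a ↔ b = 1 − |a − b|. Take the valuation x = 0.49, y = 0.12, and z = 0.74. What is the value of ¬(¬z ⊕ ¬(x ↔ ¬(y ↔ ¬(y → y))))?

¬z = 1 − 0.74 = 0.26
y → y = min(1, 1 − 0.12 + 0.12) = min(1, 1.00) = 1.00
¬(y → y) = 1 − 1.00 = 0.00
y ↔ ¬(y → y) = 1 − |0.12 − 0.00| = 1 − 0.12 = 0.88
¬(y ↔ ¬(y → y)) = 1 − 0.88 = 0.12
x ↔ ¬(y ↔ ¬(y → y)) = 1 − |0.49 − 0.12| = 1 − 0.37 = 0.63
¬(x ↔ ¬(y ↔ ¬(y → y))) = 1 − 0.63 = 0.37
¬z ⊕ ¬(x ↔ ¬(y ↔ ¬(y → y))) = min(1, 0.26 + 0.37) = min(1, 0.63) = 0.63
¬(¬z ⊕ ¬(x ↔ ¬(y ↔ ¬(y → y)))) = 1 − 0.63 = 0.37

0.37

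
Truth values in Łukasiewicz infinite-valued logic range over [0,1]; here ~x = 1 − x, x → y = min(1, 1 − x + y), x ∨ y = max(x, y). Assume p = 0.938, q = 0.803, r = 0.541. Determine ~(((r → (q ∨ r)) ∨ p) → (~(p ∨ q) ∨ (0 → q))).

0.000

q ∨ r = max(0.803, 0.541) = 0.803
r → (q ∨ r) = min(1, 1 − 0.541 + 0.803) = min(1, 1.262) = 1.000
(r → (q ∨ r)) ∨ p = max(1.000, 0.938) = 1.000
p ∨ q = max(0.938, 0.803) = 0.938
~(p ∨ q) = 1 − 0.938 = 0.062
0 → q = min(1, 1 − 0.000 + 0.803) = min(1, 1.803) = 1.000
~(p ∨ q) ∨ (0 → q) = max(0.062, 1.000) = 1.000
((r → (q ∨ r)) ∨ p) → (~(p ∨ q) ∨ (0 → q)) = min(1, 1 − 1.000 + 1.000) = min(1, 1.000) = 1.000
~(((r → (q ∨ r)) ∨ p) → (~(p ∨ q) ∨ (0 → q))) = 1 − 1.000 = 0.000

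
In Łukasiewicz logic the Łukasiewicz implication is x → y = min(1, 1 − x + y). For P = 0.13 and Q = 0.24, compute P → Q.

1.00

P → Q = min(1, 1 − 0.13 + 0.24) = min(1, 1.11) = 1.00
For comparison, the Gödel implication (1 if x ≤ y else y) would give 1.00.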